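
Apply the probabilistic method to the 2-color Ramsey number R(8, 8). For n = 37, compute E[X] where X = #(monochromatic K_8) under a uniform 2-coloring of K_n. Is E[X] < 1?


E[X] = C(37, 8) · 2^{1 − 28} = 38608020 · 2^{−27} = 38608020/134217728.
As a reduced fraction: E[X] = 9652005/33554432 ≈ 0.2876522.
Is E[X] < 1? YES.
Since E[X] < 1, there exists a 2-coloring of K_{37} with no monochromatic K_8; hence R(8, 8) > 37.

E[X] = 9652005/33554432 ≈ 0.2876522; E[X] < 1, so R(8, 8) > 37.


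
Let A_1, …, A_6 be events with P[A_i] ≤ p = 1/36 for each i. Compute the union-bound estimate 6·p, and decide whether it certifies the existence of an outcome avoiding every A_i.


Union bound: P[∪_{i=1}^{6} A_i] ≤ Σ_i P[A_i] ≤ 6·p = 6·(1/36) = 1/6.
Numerically: 1/6 ≈ 0.167.
Is 1/6 < 1? YES.
Since P[∪ A_i] ≤ 1/6 < 1, the complement has P[∩ A_i^c] ≥ 1 − 1/6 = 5/6 > 0, so some outcome avoids every A_i.

6·p = 1/6 ≈ 0.167; existence CERTIFIED by the union bound.


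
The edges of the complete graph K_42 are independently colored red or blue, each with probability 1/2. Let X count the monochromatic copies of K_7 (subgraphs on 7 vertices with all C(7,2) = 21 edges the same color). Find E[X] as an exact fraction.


Let X = Σ_S X_S over the C(42, 7) = 26978328 subsets S of size 7, where X_S = 1 if the K_7 on S is monochromatic.
For a fixed S, the K_7 on S has C(7, 2) = 21 edges. P[all 21 edges red] = (1/2)^21, and likewise for blue, so P[monochromatic] = 2·(1/2)^21 = 2^{1 − 21} = 1/1048576.
By linearity of expectation: E[X] = C(42, 7) · 2^{1 − 21} = 26978328 · 1/1048576 = 3372291/131072.
Numerically: E[X] ≈ 25.728539.

E[X] = C(42,7)·2^(1−C(7,2)) = 3372291/131072 ≈ 25.728539.


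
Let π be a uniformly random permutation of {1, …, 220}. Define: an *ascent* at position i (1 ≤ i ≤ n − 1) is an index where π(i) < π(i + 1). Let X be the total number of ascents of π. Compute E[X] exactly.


Write X = Σ X_I over i = 1, …, 219, with X_I the indicator of one ascent.
There are 219 indicators.
For each fixed i, the pair (π(i), π(i+1)) is a uniformly random ordered pair of distinct values from {1, …, 220}; by symmetry P[π(i) < π(i+1)] = 1/2.
By linearity: E[X] = 219 · (1/2) = (220 − 1) · (1/2) = 219/2 ≈ 109.500.

E[X] = 219/2 = 109.500.


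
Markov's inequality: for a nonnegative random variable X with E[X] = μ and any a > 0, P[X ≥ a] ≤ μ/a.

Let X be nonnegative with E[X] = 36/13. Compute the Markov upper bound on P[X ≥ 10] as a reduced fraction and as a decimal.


μ = E[X] = 36/13, a = 10.
Markov: P[X ≥ 10] ≤ μ/a = (36/13)/10 = 18/65.
Numerically: ≈ 0.27692.
(Since a = 10 > μ = 2.76923, the bound 18/65 is < 1 and informative.)

P[X ≥ 10] ≤ 18/65 ≈ 0.27692.


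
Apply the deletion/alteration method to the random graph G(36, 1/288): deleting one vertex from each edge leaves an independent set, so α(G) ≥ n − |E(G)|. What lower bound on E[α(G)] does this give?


E[|E(G)|] = C(36, 2)·p = 630 · (1/288) = 35/16.
E[α(G)] ≥ n − E[|E(G)|] = 36 − 35/16 = 541/16.
Numerically: ≈ 33.812.
(This is only a lower bound; the true E[α(G)] may be larger.)

E[α(G)] ≥ 541/16 ≈ 33.812.


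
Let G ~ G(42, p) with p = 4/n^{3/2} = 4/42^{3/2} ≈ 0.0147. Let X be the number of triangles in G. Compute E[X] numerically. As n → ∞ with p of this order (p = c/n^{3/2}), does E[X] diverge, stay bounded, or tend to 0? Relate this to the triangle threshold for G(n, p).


Number of potential triangles: C(42, 3) = 11480.
Each occurs with probability p³ ≈ (0.0147)³ ≈ 3.173644e-06.
By linearity: E[X] = C(42, 3)·p³ ≈ 11480 · 3.173644e-06 ≈ 0.0364.
Since α = 3/2 > 1, p = c/n^{3/2} = o(1/n) is below the triangle threshold p ~ 1/n. Asymptotically E[X] ~ (c³/6)·n^{3(1−α)} = (4³/6)·n^{-1.5} → 0, so by Markov's inequality G has no triangles w.h.p.

E[X] ≈ 0.0364; in regime p = Θ(1/n^{3/2}) E[X] tends to 0 (below the triangle threshold p ~ 1/n).


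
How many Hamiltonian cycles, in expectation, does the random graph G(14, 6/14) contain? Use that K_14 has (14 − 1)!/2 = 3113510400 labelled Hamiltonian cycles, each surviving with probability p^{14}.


K_14 has (14 − 1)!/2 = 3113510400 labelled Hamiltonian cycles.
For each such Hamiltonian cycle H, let X_H = 1 if all 14 edges of H are present in G. Then P[X_H = 1] = p^{14} = (3/7)^{14} = 4782969/678223072849.
By linearity: E[X] = Σ_H E[X_H] = 3113510400 · p^{14} = 3113510400 · 4782969/678223072849 = 2127403389196800/96889010407.
Numerically: E[X] ≈ 21957.1.

E[X] = 3113510400 · (3/7)^{14} = 2127403389196800/96889010407 ≈ 21957.1.


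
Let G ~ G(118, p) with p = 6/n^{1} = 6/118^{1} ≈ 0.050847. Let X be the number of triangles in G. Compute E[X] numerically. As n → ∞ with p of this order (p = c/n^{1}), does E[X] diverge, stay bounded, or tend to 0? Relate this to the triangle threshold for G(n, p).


Number of potential triangles: C(118, 3) = 266916.
Each occurs with probability p³ ≈ (0.050847)³ ≈ 1.3146427e-04.
By linearity: E[X] = C(118, 3)·p³ ≈ 266916 · 1.3146427e-04 ≈ 35.08992.
Here α = 1, so p = 6/n is exactly at the triangle threshold p ~ 1/n. Asymptotically E[X] → c³/6 = 6³/6 = 36 ≈ 36.00000, a bounded constant. In this regime the triangle count is asymptotically Poisson(c³/6).

E[X] ≈ 35.08992; in regime p = Θ(1/n^{1}) E[X] stays bounded (at the triangle threshold p ~ 1/n).


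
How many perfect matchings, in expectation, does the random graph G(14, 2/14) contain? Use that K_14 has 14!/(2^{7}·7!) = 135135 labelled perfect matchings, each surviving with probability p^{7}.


K_14 has 14!/(2^{7}·7!) = 135135 labelled perfect matchings.
For each such perfect matching H, let X_H = 1 if all 7 edges of H are present in G. Then P[X_H = 1] = p^{7} = (1/7)^{7} = 1/823543.
Summing the indicators: E[X] = Σ_H E[X_H] = 135135 · p^{7} = 135135 · 1/823543 = 19305/117649.
Numerically: E[X] ≈ 0.16409.

E[X] = 135135 · (1/7)^{7} = 19305/117649 ≈ 0.16409.


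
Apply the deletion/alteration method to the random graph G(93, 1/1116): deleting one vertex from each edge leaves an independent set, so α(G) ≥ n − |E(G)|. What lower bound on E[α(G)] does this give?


E[|E(G)|] = C(93, 2)·p = 4278 · (1/1116) = 23/6.
E[α(G)] ≥ n − E[|E(G)|] = 93 − 23/6 = 535/6.
Numerically: ≈ 89.167.
(This is only a lower bound; the true E[α(G)] may be larger.)

E[α(G)] ≥ 535/6 ≈ 89.167.


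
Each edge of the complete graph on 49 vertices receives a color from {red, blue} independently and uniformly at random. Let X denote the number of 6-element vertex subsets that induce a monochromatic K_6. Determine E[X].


Let X = Σ_S X_S over the C(49, 6) = 13983816 subsets S of size 6, where X_S = 1 if the K_6 on S is monochromatic.
For a fixed S, the K_6 on S has C(6, 2) = 15 edges. P[all 15 edges red] = (1/2)^15, and likewise for blue, so P[monochromatic] = 2·(1/2)^15 = 2^{1 − 15} = 1/16384.
By linearity: E[X] = C(49, 6) · 2^{1 − 15} = 13983816 · 1/16384 = 1747977/2048.
Numerically: E[X] ≈ 853.504395.

E[X] = C(49,6)·2^(1−C(6,2)) = 1747977/2048 ≈ 853.504395.


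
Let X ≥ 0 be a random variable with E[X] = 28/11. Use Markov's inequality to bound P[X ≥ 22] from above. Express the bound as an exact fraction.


μ = E[X] = 28/11, a = 22.
Markov: P[X ≥ 22] ≤ μ/a = (28/11)/22 = 14/121.
Numerically: ≈ 0.115702.
(Since a = 22 > μ = 2.545455, the bound 14/121 is < 1 and informative.)

P[X ≥ 22] ≤ 14/121 ≈ 0.115702.


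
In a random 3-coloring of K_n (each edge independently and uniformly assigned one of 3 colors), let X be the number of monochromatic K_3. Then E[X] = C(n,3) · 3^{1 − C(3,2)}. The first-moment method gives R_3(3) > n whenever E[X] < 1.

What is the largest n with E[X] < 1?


We need C(n, 3) · 3^{1 − 3} < 1, i.e. C(n, 3) < 3^{3 − 1} = 9.
Check values of n near the boundary:
  n = 3: C(3, 3) = 1; 1 < 9? YES
  n = 4: C(4, 3) = 4; 4 < 9? YES
  n = 5: C(5, 3) = 10; 10 < 9? NO
The largest n with C(n, 3) < 9 is n = 4 (where E[X] = 4/9 ≈ 0.444). Hence R_3(3) > 4, i.e. R_3(3) ≥ 5.

Largest n = 4; hence R_3(3) > 4.


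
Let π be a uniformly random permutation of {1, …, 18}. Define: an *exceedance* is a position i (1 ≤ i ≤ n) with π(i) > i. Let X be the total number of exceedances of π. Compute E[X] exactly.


Write X = Σ_{i=1}^{18} X_i, where X_i = 1_{π(i) > i}.
For each fixed i, π(i) is uniform over {1, …, 18} (marginal of a uniform permutation), so P[π(i) > i] = (n − i)/n. Summing: Σ_{i=1}^{18} (n − i)/n = (0 + 1 + … + 17)/18 = 18(18 − 1)/(2·18) = (18 − 1)/2.
Hence E[X] = Σ_{i=1}^{18} (18 − i)/18 = 17/2 ≈ 8.50000.

E[X] = 17/2 = 8.50000.


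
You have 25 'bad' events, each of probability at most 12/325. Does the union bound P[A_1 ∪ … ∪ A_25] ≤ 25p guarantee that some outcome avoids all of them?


Union bound: P[∪_{i=1}^{25} A_i] ≤ Σ_i P[A_i] ≤ 25·p = 25·(12/325) = 12/13.
Numerically: 12/13 ≈ 0.92308.
Is 12/13 < 1? YES.
Since P[∪ A_i] ≤ 12/13 < 1, the complement has P[∩ A_i^c] ≥ 1 − 12/13 = 1/13 > 0, so some outcome avoids every A_i.

25·p = 12/13 ≈ 0.92308; existence CERTIFIED by the union bound.


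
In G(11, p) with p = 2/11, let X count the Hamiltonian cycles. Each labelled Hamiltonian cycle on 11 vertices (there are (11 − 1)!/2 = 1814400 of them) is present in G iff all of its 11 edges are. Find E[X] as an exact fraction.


K_11 has (11 − 1)!/2 = 1814400 labelled Hamiltonian cycles.
For each such Hamiltonian cycle H, let X_H = 1 if all 11 edges of H are present in G. Then P[X_H = 1] = p^{11} = (2/11)^{11} = 2048/285311670611.
Summing the indicators: E[X] = Σ_H E[X_H] = 1814400 · p^{11} = 1814400 · 2048/285311670611 = 3715891200/285311670611.
Numerically: E[X] ≈ 0.01302.

E[X] = 1814400 · (2/11)^{11} = 3715891200/285311670611 ≈ 0.01302.


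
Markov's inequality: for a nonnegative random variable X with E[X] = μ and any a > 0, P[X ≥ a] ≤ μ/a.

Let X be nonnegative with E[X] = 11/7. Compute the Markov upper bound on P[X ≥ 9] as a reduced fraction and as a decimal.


μ = E[X] = 11/7, a = 9.
Markov: P[X ≥ 9] ≤ μ/a = (11/7)/9 = 11/63.
Numerically: ≈ 0.174603.
(Since a = 9 > μ = 1.571429, the bound 11/63 is < 1 and informative.)

P[X ≥ 9] ≤ 11/63 ≈ 0.174603.


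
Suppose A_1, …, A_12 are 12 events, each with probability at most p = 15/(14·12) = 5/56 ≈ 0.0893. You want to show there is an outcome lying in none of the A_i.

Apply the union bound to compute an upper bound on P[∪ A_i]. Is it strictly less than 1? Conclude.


Union bound: P[∪_{i=1}^{12} A_i] ≤ Σ_i P[A_i] ≤ 12·p = 12·(5/56) = 15/14.
Numerically: 15/14 ≈ 1.0714.
Is 15/14 < 1? NO.
Since the bound 15/14 is ≥ 1, the union bound is uninformative here; it does NOT by itself certify existence.

12·p = 15/14 ≈ 1.0714; existence NOT certified by the union bound.


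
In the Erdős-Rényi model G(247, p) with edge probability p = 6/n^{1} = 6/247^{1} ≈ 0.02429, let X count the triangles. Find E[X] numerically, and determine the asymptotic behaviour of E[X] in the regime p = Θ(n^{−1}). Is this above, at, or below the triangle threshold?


Number of potential triangles: C(247, 3) = 2481115.
Each occurs with probability p³ ≈ (0.02429)³ ≈ 1.433385e-05.
By linearity: E[X] = C(247, 3)·p³ ≈ 2481115 · 1.433385e-05 ≈ 35.5639.
Here α = 1, so p = 6/n is exactly at the triangle threshold p ~ 1/n. Asymptotically E[X] → c³/6 = 6³/6 = 36 ≈ 36.0000, a bounded constant. In this regime the triangle count is asymptotically Poisson(c³/6).

E[X] ≈ 35.5639; in regime p = Θ(1/n^{1}) E[X] stays bounded (at the triangle threshold p ~ 1/n).


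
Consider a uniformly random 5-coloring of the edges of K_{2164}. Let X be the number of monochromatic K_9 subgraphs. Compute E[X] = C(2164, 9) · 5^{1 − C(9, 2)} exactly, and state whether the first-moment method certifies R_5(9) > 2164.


E[X] = C(2164, 9) · 5^{1 − 36} = 2820446946663120530187432 · 5^{−35} = 2820446946663120530187432/2910383045673370361328125.
As a reduced fraction: E[X] = 2820446946663120530187432/2910383045673370361328125 ≈ 0.969098.
Is E[X] < 1? YES.
Since E[X] < 1, there exists a 5-coloring of K_{2164} with no monochromatic K_9; hence R_5(9) > 2164.

E[X] = 2820446946663120530187432/2910383045673370361328125 ≈ 0.969098; E[X] < 1, so R_5(9) > 2164.


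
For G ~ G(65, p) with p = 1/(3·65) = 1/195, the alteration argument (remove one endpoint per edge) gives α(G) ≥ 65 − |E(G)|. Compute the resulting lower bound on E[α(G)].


E[|E(G)|] = C(65, 2)·p = 2080 · (1/195) = 32/3.
E[α(G)] ≥ n − E[|E(G)|] = 65 − 32/3 = 163/3.
Numerically: ≈ 54.33333.
(This is only a lower bound; the true E[α(G)] may be larger.)

E[α(G)] ≥ 163/3 ≈ 54.33333.


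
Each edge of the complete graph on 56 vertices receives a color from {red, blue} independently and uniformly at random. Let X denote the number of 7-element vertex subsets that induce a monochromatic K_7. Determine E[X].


Let X = Σ_S X_S over the C(56, 7) = 231917400 subsets S of size 7, where X_S = 1 if the K_7 on S is monochromatic.
For a fixed S, the K_7 on S has C(7, 2) = 21 edges. P[all 21 edges red] = (1/2)^21, and likewise for blue, so P[monochromatic] = 2·(1/2)^21 = 2^{1 − 21} = 1/1048576.
By linearity of expectation: E[X] = C(56, 7) · 2^{1 − 21} = 231917400 · 1/1048576 = 28989675/131072.
Numerically: E[X] ≈ 221.1737.

E[X] = C(56,7)·2^(1−C(7,2)) = 28989675/131072 ≈ 221.1737.


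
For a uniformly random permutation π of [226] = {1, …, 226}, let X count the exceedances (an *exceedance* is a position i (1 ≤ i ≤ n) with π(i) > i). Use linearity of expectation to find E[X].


Write X = Σ_{i=1}^{226} X_i, where X_i = 1_{π(i) > i}.
For each fixed i, π(i) is uniform over {1, …, 226} (marginal of a uniform permutation), so P[π(i) > i] = (n − i)/n. Summing: Σ_{i=1}^{226} (n − i)/n = (0 + 1 + … + 225)/226 = 226(226 − 1)/(2·226) = (226 − 1)/2.
Hence E[X] = Σ_{i=1}^{226} (226 − i)/226 = 225/2 ≈ 112.50000.

E[X] = 225/2 = 112.50000.


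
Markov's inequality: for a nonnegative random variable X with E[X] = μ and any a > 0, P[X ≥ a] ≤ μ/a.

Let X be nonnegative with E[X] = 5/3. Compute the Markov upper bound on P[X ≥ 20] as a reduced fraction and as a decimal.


μ = E[X] = 5/3, a = 20.
Markov: P[X ≥ 20] ≤ μ/a = (5/3)/20 = 1/12.
Numerically: ≈ 0.083.
(Since a = 20 > μ = 1.667, the bound 1/12 is < 1 and informative.)

P[X ≥ 20] ≤ 1/12 ≈ 0.083.


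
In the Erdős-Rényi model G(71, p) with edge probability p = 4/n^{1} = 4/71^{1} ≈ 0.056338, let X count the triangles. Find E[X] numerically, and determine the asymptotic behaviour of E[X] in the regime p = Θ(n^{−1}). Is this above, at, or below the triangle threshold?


Number of potential triangles: C(71, 3) = 57155.
Each occurs with probability p³ ≈ (0.056338)³ ≈ 1.78815404e-04.
By linearity: E[X] = C(71, 3)·p³ ≈ 57155 · 1.78815404e-04 ≈ 10.220194.
Here α = 1, so p = 4/n is exactly at the triangle threshold p ~ 1/n. Asymptotically E[X] → c³/6 = 4³/6 = 32/3 ≈ 10.666667, a bounded constant. In this regime the triangle count is asymptotically Poisson(c³/6).

E[X] ≈ 10.220194; in regime p = Θ(1/n^{1}) E[X] stays bounded (at the triangle threshold p ~ 1/n).


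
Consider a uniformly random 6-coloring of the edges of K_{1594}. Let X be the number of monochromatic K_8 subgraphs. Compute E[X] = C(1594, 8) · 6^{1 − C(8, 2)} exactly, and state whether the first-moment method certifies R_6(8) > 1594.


E[X] = C(1594, 8) · 6^{1 − 28} = 1015652773590544255167 · 6^{−27} = 1015652773590544255167/1023490369077469249536.
As a reduced fraction: E[X] = 37616769392242379821/37907050706572935168 ≈ 0.9923.
Is E[X] < 1? YES.
Since E[X] < 1, there exists a 6-coloring of K_{1594} with no monochromatic K_8; hence R_6(8) > 1594.

E[X] = 37616769392242379821/37907050706572935168 ≈ 0.9923; E[X] < 1, so R_6(8) > 1594.


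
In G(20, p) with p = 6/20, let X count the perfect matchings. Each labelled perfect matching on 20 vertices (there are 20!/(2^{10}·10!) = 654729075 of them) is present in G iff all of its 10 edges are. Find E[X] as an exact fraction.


K_20 has 20!/(2^{10}·10!) = 654729075 labelled perfect matchings.
For each such perfect matching H, let X_H = 1 if all 10 edges of H are present in G. Then P[X_H = 1] = p^{10} = (3/10)^{10} = 59049/10000000000.
By linearity: E[X] = Σ_H E[X_H] = 654729075 · p^{10} = 654729075 · 59049/10000000000 = 1546443885987/400000000.
Numerically: E[X] ≈ 3866.11.

E[X] = 654729075 · (3/10)^{10} = 1546443885987/400000000 ≈ 3866.11.


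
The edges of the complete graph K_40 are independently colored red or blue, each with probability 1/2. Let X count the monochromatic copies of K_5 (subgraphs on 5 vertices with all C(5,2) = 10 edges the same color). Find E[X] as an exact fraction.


Let X = Σ_S X_S over the C(40, 5) = 658008 subsets S of size 5, where X_S = 1 if the K_5 on S is monochromatic.
For a fixed S, the K_5 on S has C(5, 2) = 10 edges. P[all 10 edges red] = (1/2)^10, and likewise for blue, so P[monochromatic] = 2·(1/2)^10 = 2^{1 − 10} = 1/512.
By linearity: E[X] = C(40, 5) · 2^{1 − 10} = 658008 · 1/512 = 82251/64.
Numerically: E[X] ≈ 1285.17188.

E[X] = C(40,5)·2^(1−C(5,2)) = 82251/64 ≈ 1285.17188.


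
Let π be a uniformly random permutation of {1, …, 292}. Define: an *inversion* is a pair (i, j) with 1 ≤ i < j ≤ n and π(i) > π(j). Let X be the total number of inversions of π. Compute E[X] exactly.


Write X = Σ X_I over the C(292, 2) = 42486 pairs i < j, with X_I the indicator of one inversion.
There are 42486 indicators.
For each fixed pair i < j, the values π(i) and π(j) are two distinct elements of {1, …, 292} in uniformly random order; by symmetry P[π(i) > π(j)] = 1/2.
By linearity: E[X] = 42486 · (1/2) = C(292, 2) · (1/2) = 42486/2 = 21243 ≈ 21243.0000.

E[X] = 21243 = 21243.0000.


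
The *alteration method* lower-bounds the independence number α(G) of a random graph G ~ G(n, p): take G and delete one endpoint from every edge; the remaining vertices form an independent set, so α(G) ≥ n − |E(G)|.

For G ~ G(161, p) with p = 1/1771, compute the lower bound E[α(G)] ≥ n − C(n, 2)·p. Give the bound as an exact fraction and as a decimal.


E[|E(G)|] = C(161, 2)·p = 12880 · (1/1771) = 80/11.
E[α(G)] ≥ n − E[|E(G)|] = 161 − 80/11 = 1691/11.
Numerically: ≈ 153.7273.
(This is only a lower bound; the true E[α(G)] may be larger.)

E[α(G)] ≥ 1691/11 ≈ 153.7273.


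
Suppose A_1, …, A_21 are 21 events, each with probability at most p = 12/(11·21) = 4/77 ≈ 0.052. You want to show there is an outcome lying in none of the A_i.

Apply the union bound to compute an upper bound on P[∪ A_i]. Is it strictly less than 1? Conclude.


Union bound: P[∪_{i=1}^{21} A_i] ≤ Σ_i P[A_i] ≤ 21·p = 21·(4/77) = 12/11.
Numerically: 12/11 ≈ 1.091.
Is 12/11 < 1? NO.
Since the bound 12/11 is ≥ 1, the union bound is uninformative here; it does NOT by itself certify existence.

21·p = 12/11 ≈ 1.091; existence NOT certified by the union bound.


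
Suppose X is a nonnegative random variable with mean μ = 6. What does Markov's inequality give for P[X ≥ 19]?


μ = E[X] = 6, a = 19.
Markov: P[X ≥ 19] ≤ μ/a = (6)/19 = 6/19.
Numerically: ≈ 0.31579.
(Since a = 19 > μ = 6.00000, the bound 6/19 is < 1 and informative.)

P[X ≥ 19] ≤ 6/19 ≈ 0.31579.


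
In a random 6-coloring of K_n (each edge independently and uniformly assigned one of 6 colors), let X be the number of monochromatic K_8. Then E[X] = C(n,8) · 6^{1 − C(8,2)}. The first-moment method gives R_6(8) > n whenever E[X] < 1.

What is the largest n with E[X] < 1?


We need C(n, 8) · 6^{1 − 28} < 1, i.e. C(n, 8) < 6^{28 − 1} = 1023490369077469249536.
Check values of n near the boundary:
  n = 1594: C(1594, 8) = 1015652773590544255167; 1015652773590544255167 < 1023490369077469249536? YES
  n = 1595: C(1595, 8) = 1020772636343363633895; 1020772636343363633895 < 1023490369077469249536? YES
  n = 1596: C(1596, 8) = 1025915067760710553965; 1025915067760710553965 < 1023490369077469249536? NO
  n = 1597: C(1597, 8) = 1031080153060953275445; 1031080153060953275445 < 1023490369077469249536? NO
  n = 1598: C(1598, 8) = 1036267977730442348529; 1036267977730442348529 < 1023490369077469249536? NO
The largest n with C(n, 8) < 1023490369077469249536 is n = 1595 (where E[X] = 113419181815929292655/113721152119718805504 ≈ 0.9973). Hence R_6(8) > 1595, i.e. R_6(8) ≥ 1596.

Largest n = 1595; hence R_6(8) > 1595.


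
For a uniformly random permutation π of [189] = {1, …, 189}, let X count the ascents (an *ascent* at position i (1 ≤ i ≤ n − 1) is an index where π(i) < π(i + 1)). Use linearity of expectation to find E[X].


Write X = Σ X_I over i = 1, …, 188, with X_I the indicator of one ascent.
There are 188 indicators.
For each fixed i, the pair (π(i), π(i+1)) is a uniformly random ordered pair of distinct values from {1, …, 189}; by symmetry P[π(i) < π(i+1)] = 1/2.
By linearity: E[X] = 188 · (1/2) = (189 − 1) · (1/2) = 94 ≈ 94.000000.

E[X] = 94 = 94.000000.


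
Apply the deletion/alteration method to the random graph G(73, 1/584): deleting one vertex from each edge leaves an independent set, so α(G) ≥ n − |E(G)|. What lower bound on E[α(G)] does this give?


E[|E(G)|] = C(73, 2)·p = 2628 · (1/584) = 9/2.
E[α(G)] ≥ n − E[|E(G)|] = 73 − 9/2 = 137/2.
Numerically: ≈ 68.500.
(This is only a lower bound; the true E[α(G)] may be larger.)

E[α(G)] ≥ 137/2 ≈ 68.500.


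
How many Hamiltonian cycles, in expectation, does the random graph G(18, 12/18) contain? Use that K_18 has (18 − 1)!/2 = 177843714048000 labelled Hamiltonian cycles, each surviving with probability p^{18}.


K_18 has (18 − 1)!/2 = 177843714048000 labelled Hamiltonian cycles.
For each such Hamiltonian cycle H, let X_H = 1 if all 18 edges of H are present in G. Then P[X_H = 1] = p^{18} = (2/3)^{18} = 262144/387420489.
By linearity: E[X] = Σ_H E[X_H] = 177843714048000 · p^{18} = 177843714048000 · 262144/387420489 = 63951526166528000/531441.
Numerically: E[X] ≈ 1.203e+11.

E[X] = 177843714048000 · (2/3)^{18} = 63951526166528000/531441 ≈ 1.203e+11.


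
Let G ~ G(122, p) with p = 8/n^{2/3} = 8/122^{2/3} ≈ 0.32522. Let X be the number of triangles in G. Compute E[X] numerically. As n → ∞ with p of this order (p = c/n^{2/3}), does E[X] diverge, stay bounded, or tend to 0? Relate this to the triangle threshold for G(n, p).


Number of potential triangles: C(122, 3) = 295240.
Each occurs with probability p³ ≈ (0.32522)³ ≈ 3.4399355e-02.
By linearity: E[X] = C(122, 3)·p³ ≈ 295240 · 3.4399355e-02 ≈ 10156.06557.
Since α = 2/3 < 1, p = c/n^{2/3} ≫ 1/n is above the triangle threshold p ~ 1/n. Asymptotically E[X] ~ (c³/6)·n^{3(1−α)} = (8³/6)·n^{1} → ∞; triangles are abundant w.h.p.

E[X] ≈ 10156.06557; in regime p = Θ(1/n^{2/3}) E[X] diverges (above the triangle threshold p ~ 1/n).


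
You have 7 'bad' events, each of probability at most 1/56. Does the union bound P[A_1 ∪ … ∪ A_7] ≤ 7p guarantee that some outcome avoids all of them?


Union bound: P[∪_{i=1}^{7} A_i] ≤ Σ_i P[A_i] ≤ 7·p = 7·(1/56) = 1/8.
Numerically: 1/8 ≈ 0.125000.
Is 1/8 < 1? YES.
Since P[∪ A_i] ≤ 1/8 < 1, the complement has P[∩ A_i^c] ≥ 1 − 1/8 = 7/8 > 0, so some outcome avoids every A_i.

7·p = 1/8 ≈ 0.125000; existence CERTIFIED by the union bound.


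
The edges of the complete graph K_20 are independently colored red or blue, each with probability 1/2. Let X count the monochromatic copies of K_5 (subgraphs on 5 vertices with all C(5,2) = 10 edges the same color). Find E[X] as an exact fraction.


Let X = Σ_S X_S over the C(20, 5) = 15504 subsets S of size 5, where X_S = 1 if the K_5 on S is monochromatic.
For a fixed S, the K_5 on S has C(5, 2) = 10 edges. P[all 10 edges red] = (1/2)^10, and likewise for blue, so P[monochromatic] = 2·(1/2)^10 = 2^{1 − 10} = 1/512.
Summing: E[X] = C(20, 5) · 2^{1 − 10} = 15504 · 1/512 = 969/32.
Numerically: E[X] ≈ 30.2812.

E[X] = C(20,5)·2^(1−C(5,2)) = 969/32 ≈ 30.2812.


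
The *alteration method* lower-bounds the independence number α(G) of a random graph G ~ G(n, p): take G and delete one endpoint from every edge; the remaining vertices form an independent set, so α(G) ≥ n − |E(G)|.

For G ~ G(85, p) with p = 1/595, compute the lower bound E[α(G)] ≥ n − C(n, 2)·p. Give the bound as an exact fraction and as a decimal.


E[|E(G)|] = C(85, 2)·p = 3570 · (1/595) = 6.
E[α(G)] ≥ n − E[|E(G)|] = 85 − 6 = 79.
Numerically: ≈ 79.000.
(This is only a lower bound; the true E[α(G)] may be larger.)

E[α(G)] ≥ 79 ≈ 79.000.


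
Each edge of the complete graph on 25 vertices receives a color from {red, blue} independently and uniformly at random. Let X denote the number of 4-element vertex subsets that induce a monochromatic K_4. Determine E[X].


Let X = Σ_S X_S over the C(25, 4) = 12650 subsets S of size 4, where X_S = 1 if the K_4 on S is monochromatic.
For a fixed S, the K_4 on S has C(4, 2) = 6 edges. P[all 6 edges red] = (1/2)^6, and likewise for blue, so P[monochromatic] = 2·(1/2)^6 = 2^{1 − 6} = 1/32.
By linearity: E[X] = C(25, 4) · 2^{1 − 6} = 12650 · 1/32 = 6325/16.
Numerically: E[X] ≈ 395.312.

E[X] = C(25,4)·2^(1−C(4,2)) = 6325/16 ≈ 395.312.


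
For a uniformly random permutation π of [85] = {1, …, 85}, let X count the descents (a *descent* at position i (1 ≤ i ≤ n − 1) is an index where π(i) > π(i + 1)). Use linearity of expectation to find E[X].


Write X = Σ X_I over i = 1, …, 84, with X_I the indicator of one descent.
There are 84 indicators.
For each fixed i, the pair (π(i), π(i+1)) is a uniformly random ordered pair of distinct values from {1, …, 85}; by symmetry P[π(i) > π(i+1)] = 1/2.
By linearity: E[X] = 84 · (1/2) = (85 − 1) · (1/2) = 42 ≈ 42.0000.

E[X] = 42 = 42.0000.


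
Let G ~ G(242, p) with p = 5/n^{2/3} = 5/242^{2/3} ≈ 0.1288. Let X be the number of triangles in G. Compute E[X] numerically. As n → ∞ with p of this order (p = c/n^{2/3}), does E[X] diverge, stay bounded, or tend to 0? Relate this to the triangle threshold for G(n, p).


Number of potential triangles: C(242, 3) = 2332880.
Each occurs with probability p³ ≈ (0.1288)³ ≈ 2.134417e-03.
By linearity: E[X] = C(242, 3)·p³ ≈ 2332880 · 2.134417e-03 ≈ 4979.3388.
Since α = 2/3 < 1, p = c/n^{2/3} ≫ 1/n is above the triangle threshold p ~ 1/n. Asymptotically E[X] ~ (c³/6)·n^{3(1−α)} = (5³/6)·n^{1} → ∞; triangles are abundant w.h.p.

E[X] ≈ 4979.3388; in regime p = Θ(1/n^{2/3}) E[X] diverges (above the triangle threshold p ~ 1/n).


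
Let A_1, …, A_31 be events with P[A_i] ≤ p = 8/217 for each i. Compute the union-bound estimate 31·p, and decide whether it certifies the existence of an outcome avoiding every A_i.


Union bound: P[∪_{i=1}^{31} A_i] ≤ Σ_i P[A_i] ≤ 31·p = 31·(8/217) = 8/7.
Numerically: 8/7 ≈ 1.1429.
Is 8/7 < 1? NO.
Since the bound 8/7 is ≥ 1, the union bound is uninformative here; it does NOT by itself certify existence.

31·p = 8/7 ≈ 1.1429; existence NOT certified by the union bound.


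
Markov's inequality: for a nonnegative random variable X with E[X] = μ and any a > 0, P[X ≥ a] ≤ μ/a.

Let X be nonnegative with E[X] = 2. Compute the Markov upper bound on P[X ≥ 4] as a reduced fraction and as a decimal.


μ = E[X] = 2, a = 4.
Markov: P[X ≥ 4] ≤ μ/a = (2)/4 = 1/2.
Numerically: ≈ 0.500000.
(Since a = 4 > μ = 2.000000, the bound 1/2 is < 1 and informative.)

P[X ≥ 4] ≤ 1/2 ≈ 0.500000.


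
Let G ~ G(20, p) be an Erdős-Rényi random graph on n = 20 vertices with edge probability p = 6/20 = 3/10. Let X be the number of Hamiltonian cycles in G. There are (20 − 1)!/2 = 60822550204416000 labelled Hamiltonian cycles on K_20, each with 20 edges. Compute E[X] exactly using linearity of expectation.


K_20 has (20 − 1)!/2 = 60822550204416000 labelled Hamiltonian cycles.
For each such Hamiltonian cycle H, let X_H = 1 if all 20 edges of H are present in G. Then P[X_H = 1] = p^{20} = (3/10)^{20} = 3486784401/100000000000000000000.
By linearity: E[X] = Σ_H E[X_H] = 60822550204416000 · p^{20} = 60822550204416000 · 3486784401/100000000000000000000 = 51776152168407487821/24414062500000.
Numerically: E[X] ≈ 2.1208e+06.

E[X] = 60822550204416000 · (3/10)^{20} = 51776152168407487821/24414062500000 ≈ 2.1208e+06.


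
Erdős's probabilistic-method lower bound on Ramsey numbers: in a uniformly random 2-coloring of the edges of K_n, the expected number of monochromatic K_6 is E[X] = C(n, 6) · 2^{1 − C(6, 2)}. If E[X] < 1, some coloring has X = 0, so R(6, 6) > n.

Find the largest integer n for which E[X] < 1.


We need C(n, 6) · 2^{1 − 15} < 1, i.e. C(n, 6) < 2^{15 − 1} = 16384.
Check values of n near the boundary:
  n = 15: C(15, 6) = 5005; 5005 < 16384? YES
  n = 16: C(16, 6) = 8008; 8008 < 16384? YES
  n = 17: C(17, 6) = 12376; 12376 < 16384? YES
  n = 18: C(18, 6) = 18564; 18564 < 16384? NO
  n = 19: C(19, 6) = 27132; 27132 < 16384? NO
The largest n with C(n, 6) < 16384 is n = 17 (where E[X] = 1547/2048 ≈ 0.755). Hence R(6, 6) > 17, i.e. R(6, 6) ≥ 18.

Largest n = 17; hence R(6, 6) > 17.


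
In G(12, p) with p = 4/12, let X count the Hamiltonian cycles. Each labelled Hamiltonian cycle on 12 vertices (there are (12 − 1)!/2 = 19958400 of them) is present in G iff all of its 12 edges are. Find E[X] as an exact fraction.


K_12 has (12 − 1)!/2 = 19958400 labelled Hamiltonian cycles.
For each such Hamiltonian cycle H, let X_H = 1 if all 12 edges of H are present in G. Then P[X_H = 1] = p^{12} = (1/3)^{12} = 1/531441.
By linearity of expectation: E[X] = Σ_H E[X_H] = 19958400 · p^{12} = 19958400 · 1/531441 = 246400/6561.
Numerically: E[X] ≈ 37.5553.

E[X] = 19958400 · (1/3)^{12} = 246400/6561 ≈ 37.5553.


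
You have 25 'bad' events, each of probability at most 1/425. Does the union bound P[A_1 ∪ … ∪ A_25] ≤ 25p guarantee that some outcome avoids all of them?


Union bound: P[∪_{i=1}^{25} A_i] ≤ Σ_i P[A_i] ≤ 25·p = 25·(1/425) = 1/17.
Numerically: 1/17 ≈ 0.05882.
Is 1/17 < 1? YES.
Since P[∪ A_i] ≤ 1/17 < 1, the complement has P[∩ A_i^c] ≥ 1 − 1/17 = 16/17 > 0, so some outcome avoids every A_i.

25·p = 1/17 ≈ 0.05882; existence CERTIFIED by the union bound.


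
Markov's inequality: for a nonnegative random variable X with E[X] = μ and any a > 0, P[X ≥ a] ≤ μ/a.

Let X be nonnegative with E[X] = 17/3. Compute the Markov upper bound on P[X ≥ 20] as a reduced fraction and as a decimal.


μ = E[X] = 17/3, a = 20.
Markov: P[X ≥ 20] ≤ μ/a = (17/3)/20 = 17/60.
Numerically: ≈ 0.28333.
(Since a = 20 > μ = 5.66667, the bound 17/60 is < 1 and informative.)

P[X ≥ 20] ≤ 17/60 ≈ 0.28333.


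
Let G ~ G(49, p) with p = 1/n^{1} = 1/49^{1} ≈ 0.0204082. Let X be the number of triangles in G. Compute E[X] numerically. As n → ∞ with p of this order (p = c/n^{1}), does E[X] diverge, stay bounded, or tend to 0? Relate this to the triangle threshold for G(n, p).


Number of potential triangles: C(49, 3) = 18424.
Each occurs with probability p³ ≈ (0.0204082)³ ≈ 8.49985975e-06.
By linearity: E[X] = C(49, 3)·p³ ≈ 18424 · 8.49985975e-06 ≈ 0.156601.
Here α = 1, so p = 1/n is exactly at the triangle threshold p ~ 1/n. Asymptotically E[X] → c³/6 = 1³/6 = 1/6 ≈ 0.166667, a bounded constant. In this regime the triangle count is asymptotically Poisson(c³/6).

E[X] ≈ 0.156601; in regime p = Θ(1/n^{1}) E[X] stays bounded (at the triangle threshold p ~ 1/n).


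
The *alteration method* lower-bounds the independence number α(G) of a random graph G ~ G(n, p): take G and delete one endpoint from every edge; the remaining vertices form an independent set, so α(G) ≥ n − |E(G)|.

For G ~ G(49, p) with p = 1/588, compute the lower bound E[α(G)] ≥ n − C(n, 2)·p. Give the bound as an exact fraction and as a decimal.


E[|E(G)|] = C(49, 2)·p = 1176 · (1/588) = 2.
E[α(G)] ≥ n − E[|E(G)|] = 49 − 2 = 47.
Numerically: ≈ 47.000000.
(This is only a lower bound; the true E[α(G)] may be larger.)

E[α(G)] ≥ 47 ≈ 47.000000.


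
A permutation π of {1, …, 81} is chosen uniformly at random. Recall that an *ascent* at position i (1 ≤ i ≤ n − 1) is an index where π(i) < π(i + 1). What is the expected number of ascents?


Write X = Σ X_I over i = 1, …, 80, with X_I the indicator of one ascent.
There are 80 indicators.
For each fixed i, the pair (π(i), π(i+1)) is a uniformly random ordered pair of distinct values from {1, …, 81}; by symmetry P[π(i) < π(i+1)] = 1/2.
By linearity: E[X] = 80 · (1/2) = (81 − 1) · (1/2) = 40 ≈ 40.000000.

E[X] = 40 = 40.000000.


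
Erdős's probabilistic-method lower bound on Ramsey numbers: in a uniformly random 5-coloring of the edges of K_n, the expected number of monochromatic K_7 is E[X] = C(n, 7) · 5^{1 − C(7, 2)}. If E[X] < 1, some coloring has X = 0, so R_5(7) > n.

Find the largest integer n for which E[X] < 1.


We need C(n, 7) · 5^{1 − 21} < 1, i.e. C(n, 7) < 5^{21 − 1} = 95367431640625.
Check values of n near the boundary:
  n = 335: C(335, 7) = 88202498238195; 88202498238195 < 95367431640625? YES
  n = 336: C(336, 7) = 90079147136880; 90079147136880 < 95367431640625? YES
  n = 337: C(337, 7) = 91989916924632; 91989916924632 < 95367431640625? YES
  n = 338: C(338, 7) = 93935323022736; 93935323022736 < 95367431640625? YES
  n = 339: C(339, 7) = 95915887062372; 95915887062372 < 95367431640625? NO
  n = 340: C(340, 7) = 97932136940560; 97932136940560 < 95367431640625? NO
The largest n with C(n, 7) < 95367431640625 is n = 338 (where E[X] = 93935323022736/95367431640625 ≈ 0.984983). Hence R_5(7) > 338, i.e. R_5(7) ≥ 339.

Largest n = 338; hence R_5(7) > 338.


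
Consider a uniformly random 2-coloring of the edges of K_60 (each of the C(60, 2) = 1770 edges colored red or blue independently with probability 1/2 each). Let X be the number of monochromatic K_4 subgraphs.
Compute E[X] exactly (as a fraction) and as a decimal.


Let X = Σ_S X_S over the C(60, 4) = 487635 subsets S of size 4, where X_S = 1 if the K_4 on S is monochromatic.
For a fixed S, the K_4 on S has C(4, 2) = 6 edges. P[all 6 edges red] = (1/2)^6, and likewise for blue, so P[monochromatic] = 2·(1/2)^6 = 2^{1 − 6} = 1/32.
Summing: E[X] = C(60, 4) · 2^{1 − 6} = 487635 · 1/32 = 487635/32.
Numerically: E[X] ≈ 15238.593750.

E[X] = C(60,4)·2^(1−C(4,2)) = 487635/32 ≈ 15238.593750.


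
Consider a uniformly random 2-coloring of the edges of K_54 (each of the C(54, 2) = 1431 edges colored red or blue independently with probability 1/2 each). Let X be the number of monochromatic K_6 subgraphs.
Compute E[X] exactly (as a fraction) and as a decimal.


Let X = Σ_S X_S over the C(54, 6) = 25827165 subsets S of size 6, where X_S = 1 if the K_6 on S is monochromatic.
For a fixed S, the K_6 on S has C(6, 2) = 15 edges. P[all 15 edges red] = (1/2)^15, and likewise for blue, so P[monochromatic] = 2·(1/2)^15 = 2^{1 − 15} = 1/16384.
Summing: E[X] = C(54, 6) · 2^{1 − 15} = 25827165 · 1/16384 = 25827165/16384.
Numerically: E[X] ≈ 1576.365.

E[X] = C(54,6)·2^(1−C(6,2)) = 25827165/16384 ≈ 1576.365.


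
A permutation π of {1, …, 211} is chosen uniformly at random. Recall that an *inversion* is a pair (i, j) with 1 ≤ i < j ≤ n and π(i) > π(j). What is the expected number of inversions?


Write X = Σ X_I over the C(211, 2) = 22155 pairs i < j, with X_I the indicator of one inversion.
There are 22155 indicators.
For each fixed pair i < j, the values π(i) and π(j) are two distinct elements of {1, …, 211} in uniformly random order; by symmetry P[π(i) > π(j)] = 1/2.
By linearity: E[X] = 22155 · (1/2) = C(211, 2) · (1/2) = 22155/2 = 22155/2 ≈ 11077.50000.

E[X] = 22155/2 = 11077.50000.


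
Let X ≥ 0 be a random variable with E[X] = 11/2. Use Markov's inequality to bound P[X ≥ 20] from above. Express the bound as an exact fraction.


μ = E[X] = 11/2, a = 20.
Markov: P[X ≥ 20] ≤ μ/a = (11/2)/20 = 11/40.
Numerically: ≈ 0.27500.
(Since a = 20 > μ = 5.50000, the bound 11/40 is < 1 and informative.)

P[X ≥ 20] ≤ 11/40 ≈ 0.27500.


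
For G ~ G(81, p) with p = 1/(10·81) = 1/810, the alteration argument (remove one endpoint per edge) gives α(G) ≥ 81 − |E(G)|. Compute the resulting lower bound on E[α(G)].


E[|E(G)|] = C(81, 2)·p = 3240 · (1/810) = 4.
E[α(G)] ≥ n − E[|E(G)|] = 81 − 4 = 77.
Numerically: ≈ 77.0000.
(This is only a lower bound; the true E[α(G)] may be larger.)

E[α(G)] ≥ 77 ≈ 77.0000.


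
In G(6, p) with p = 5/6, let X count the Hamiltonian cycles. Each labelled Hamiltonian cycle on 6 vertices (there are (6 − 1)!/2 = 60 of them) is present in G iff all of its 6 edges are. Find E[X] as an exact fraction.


K_6 has (6 − 1)!/2 = 60 labelled Hamiltonian cycles.
For each such Hamiltonian cycle H, let X_H = 1 if all 6 edges of H are present in G. Then P[X_H = 1] = p^{6} = (5/6)^{6} = 15625/46656.
By linearity of expectation: E[X] = Σ_H E[X_H] = 60 · p^{6} = 60 · 15625/46656 = 78125/3888.
Numerically: E[X] ≈ 20.09.

E[X] = 60 · (5/6)^{6} = 78125/3888 ≈ 20.09.


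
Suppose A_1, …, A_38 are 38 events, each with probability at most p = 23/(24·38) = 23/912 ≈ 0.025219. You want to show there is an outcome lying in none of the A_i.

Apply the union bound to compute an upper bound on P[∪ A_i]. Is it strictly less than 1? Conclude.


Union bound: P[∪_{i=1}^{38} A_i] ≤ Σ_i P[A_i] ≤ 38·p = 38·(23/912) = 23/24.
Numerically: 23/24 ≈ 0.958333.
Is 23/24 < 1? YES.
Since P[∪ A_i] ≤ 23/24 < 1, the complement has P[∩ A_i^c] ≥ 1 − 23/24 = 1/24 > 0, so some outcome avoids every A_i.

38·p = 23/24 ≈ 0.958333; existence CERTIFIED by the union bound.


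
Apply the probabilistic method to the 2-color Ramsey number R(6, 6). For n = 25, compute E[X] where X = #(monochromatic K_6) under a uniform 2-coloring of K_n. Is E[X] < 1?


E[X] = C(25, 6) · 2^{1 − 15} = 177100 · 2^{−14} = 177100/16384.
As a reduced fraction: E[X] = 44275/4096 ≈ 10.809.
Is E[X] < 1? NO.
Since E[X] ≥ 1, the first-moment bound is inconclusive at n = 25; it does NOT by itself certify R(6, 6) > 25.

E[X] = 44275/4096 ≈ 10.809; E[X] ≥ 1; first-moment method inconclusive here.


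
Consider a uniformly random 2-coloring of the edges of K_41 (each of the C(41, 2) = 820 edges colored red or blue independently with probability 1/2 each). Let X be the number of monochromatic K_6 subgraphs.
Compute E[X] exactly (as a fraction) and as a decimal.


Let X = Σ_S X_S over the C(41, 6) = 4496388 subsets S of size 6, where X_S = 1 if the K_6 on S is monochromatic.
For a fixed S, the K_6 on S has C(6, 2) = 15 edges. P[all 15 edges red] = (1/2)^15, and likewise for blue, so P[monochromatic] = 2·(1/2)^15 = 2^{1 − 15} = 1/16384.
Summing: E[X] = C(41, 6) · 2^{1 − 15} = 4496388 · 1/16384 = 1124097/4096.
Numerically: E[X] ≈ 274.43774.

E[X] = C(41,6)·2^(1−C(6,2)) = 1124097/4096 ≈ 274.43774.


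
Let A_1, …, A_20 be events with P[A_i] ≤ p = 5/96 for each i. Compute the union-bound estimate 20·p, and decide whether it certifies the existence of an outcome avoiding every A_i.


Union bound: P[∪_{i=1}^{20} A_i] ≤ Σ_i P[A_i] ≤ 20·p = 20·(5/96) = 25/24.
Numerically: 25/24 ≈ 1.042.
Is 25/24 < 1? NO.
Since the bound 25/24 is ≥ 1, the union bound is uninformative here; it does NOT by itself certify existence.

20·p = 25/24 ≈ 1.042; existence NOT certified by the union bound.


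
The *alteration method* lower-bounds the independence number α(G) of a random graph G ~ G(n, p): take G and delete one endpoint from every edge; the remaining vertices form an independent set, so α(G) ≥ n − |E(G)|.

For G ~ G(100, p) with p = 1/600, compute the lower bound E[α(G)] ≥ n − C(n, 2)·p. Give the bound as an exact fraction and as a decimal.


E[|E(G)|] = C(100, 2)·p = 4950 · (1/600) = 33/4.
E[α(G)] ≥ n − E[|E(G)|] = 100 − 33/4 = 367/4.
Numerically: ≈ 91.75000.
(This is only a lower bound; the true E[α(G)] may be larger.)

E[α(G)] ≥ 367/4 ≈ 91.75000.
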